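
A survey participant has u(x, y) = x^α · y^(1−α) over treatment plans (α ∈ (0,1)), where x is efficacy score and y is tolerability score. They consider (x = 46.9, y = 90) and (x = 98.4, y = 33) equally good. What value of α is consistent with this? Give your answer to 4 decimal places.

Set the two utilities equal: 46.9^α·90^(1−α) = 98.4^α·33^(1−α).
Rearrange to (46.9/98.4)^α = (33/90)^(1−α) and take logs: α·-0.7410231 = (1−α)·-1.0033021.
Thus α·(-1.7443252) = -1.0033021, so α = -1.0033021/-1.7443252 ≈ 0.5752.

α ≈ 0.5752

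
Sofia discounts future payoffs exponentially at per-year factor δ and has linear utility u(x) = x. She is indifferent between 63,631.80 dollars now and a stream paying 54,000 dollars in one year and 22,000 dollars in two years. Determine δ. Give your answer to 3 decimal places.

δ ≈ 0.870

The stream is worth 54000δ + 22000δ² today, so 54000δ + 22000δ² = 63631.80.
That is, 22000δ² + 54000δ − 63631.80 = 0, a quadratic in δ.
δ = (−54000 + √(54000² + 4·22000·63631.80)) / (2·22000) = (−54000 + √8515598400.00) / 44000 ≈ 0.870.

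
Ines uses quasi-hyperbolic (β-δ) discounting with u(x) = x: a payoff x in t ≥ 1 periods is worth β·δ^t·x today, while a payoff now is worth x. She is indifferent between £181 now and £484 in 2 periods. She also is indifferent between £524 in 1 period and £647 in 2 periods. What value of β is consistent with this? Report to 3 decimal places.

β ≈ 0.570

From the later pair, β·δ^1·524 = β·δ^2·647; dividing through, δ = 524/647 = 0.80989.
Substituting δ into 181 = β·δ^2·484: β = 181/(317.468) ≈ 0.570.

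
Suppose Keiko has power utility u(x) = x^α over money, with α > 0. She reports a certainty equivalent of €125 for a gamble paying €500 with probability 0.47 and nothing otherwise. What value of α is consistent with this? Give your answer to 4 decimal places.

The lottery's expected utility is 0.47·u(500) + 0.53·u(0) = 0.47·500^α (since u(0) = 0 for α > 0).
Setting u(125) equal to that: 125^α = 0.47·500^α ⇒ (125/500)^α = 0.47.
Take logs: α = ln 0.47 / ln(125/500) ≈ 0.544634.

α ≈ 0.5446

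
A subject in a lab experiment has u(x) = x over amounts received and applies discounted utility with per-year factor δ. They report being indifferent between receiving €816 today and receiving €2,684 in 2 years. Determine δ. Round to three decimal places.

Indifference means u(816) = δ^2 · u(2684), so δ^2 = u(816)/u(2684).
With u(x) = x: δ^2 = 816/2684 = 0.30402.
Taking the square root: δ = 0.30402^(1/2) ≈ 0.551.

δ ≈ 0.551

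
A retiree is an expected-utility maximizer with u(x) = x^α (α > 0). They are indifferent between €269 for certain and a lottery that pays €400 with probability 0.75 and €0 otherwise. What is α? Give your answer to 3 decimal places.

α ≈ 0.725

The lottery's expected utility is 0.75·u(400) + 0.25·u(0) = 0.75·400^α (since u(0) = 0 for α > 0).
Equating: 269^α = 0.75·400^α, i.e. 0.6725^α = 0.75.
Take logs: α = ln 0.75 / ln(269/400) ≈ 0.72509.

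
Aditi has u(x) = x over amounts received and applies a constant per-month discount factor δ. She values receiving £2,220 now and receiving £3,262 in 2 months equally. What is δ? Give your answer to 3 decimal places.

Indifference means u(2220) = δ^2 · u(3262), so δ^2 = u(2220)/u(3262).
With u(x) = x: δ^2 = 2220/3262 = 0.68056.
Taking the square root: δ = 0.68056^(1/2) ≈ 0.825.

δ ≈ 0.825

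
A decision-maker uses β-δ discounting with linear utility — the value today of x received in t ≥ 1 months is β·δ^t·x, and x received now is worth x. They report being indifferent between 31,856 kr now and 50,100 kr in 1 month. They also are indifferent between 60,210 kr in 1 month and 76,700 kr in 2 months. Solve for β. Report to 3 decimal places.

β ≈ 0.810

From the later pair, β·δ^1·60210 = β·δ^2·76700; dividing through, δ = 60210/76700 = 0.78501.
The first indifference: 31856 = β·δ·50100, so β = 31856/(δ·50100) = 31856/(0.78501·50100) ≈ 0.810.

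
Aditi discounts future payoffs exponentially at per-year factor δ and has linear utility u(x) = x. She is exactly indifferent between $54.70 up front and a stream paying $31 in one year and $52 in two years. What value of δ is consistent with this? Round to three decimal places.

δ ≈ 0.770

Equating present values: 54.70 = 31δ + 52δ².
So 52δ² + 31δ − 54.70 = 0.
The positive root is δ = [−31 + √(31² + 4·52·54.70)] / (2·52) = (−31 + 111.079)/104 ≈ 0.770.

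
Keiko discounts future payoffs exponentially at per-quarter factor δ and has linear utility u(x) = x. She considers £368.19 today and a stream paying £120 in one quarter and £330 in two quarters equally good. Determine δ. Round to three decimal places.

The stream is worth 120δ + 330δ² today, so 120δ + 330δ² = 368.19.
That is, 330δ² + 120δ − 368.19 = 0, a quadratic in δ.
By the quadratic formula (taking the positive root), δ = (−120 + √500410.80) / 660 ≈ 0.890.

δ ≈ 0.890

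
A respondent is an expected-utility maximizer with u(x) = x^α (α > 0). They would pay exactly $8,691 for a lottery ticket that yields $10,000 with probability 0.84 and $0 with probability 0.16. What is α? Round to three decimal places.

α ≈ 1.243

The lottery's expected utility is 0.84·u(10000) + 0.16·u(0) = 0.84·10000^α (since u(0) = 0 for α > 0).
Equating: 8691^α = 0.84·10000^α, i.e. 0.8691^α = 0.84.
Taking logs: α·ln(8691/10000) = ln(0.84), so α = -0.174353 / -0.140297 ≈ 1.243.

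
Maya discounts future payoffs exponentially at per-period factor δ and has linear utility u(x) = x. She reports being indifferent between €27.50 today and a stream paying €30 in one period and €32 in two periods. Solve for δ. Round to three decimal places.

The stream is worth 30δ + 32δ² today, so 30δ + 32δ² = 27.50.
So 32δ² + 30δ − 27.50 = 0.
By the quadratic formula (taking the positive root), δ = (−30 + √4420.00) / 64 ≈ 0.570.

δ ≈ 0.570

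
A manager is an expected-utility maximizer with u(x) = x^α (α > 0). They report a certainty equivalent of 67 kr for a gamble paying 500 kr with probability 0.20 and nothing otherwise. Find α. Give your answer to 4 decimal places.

α ≈ 0.8007

Since u(0) = 0, the lottery's EU is 0.20·500^α.
Equating: 67^α = 0.20·500^α, i.e. 0.1340^α = 0.20.
α = ln(0.20) / ln(67/500) = -1.6094379/-2.0099155 ≈ 0.8007.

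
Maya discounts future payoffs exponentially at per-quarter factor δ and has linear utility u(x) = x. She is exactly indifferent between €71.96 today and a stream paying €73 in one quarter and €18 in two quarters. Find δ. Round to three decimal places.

Present value of the stream is 73·δ + 18·δ². Indifference gives 73δ + 18δ² = 71.96.
So 18δ² + 73δ − 71.96 = 0.
The positive root is δ = [−73 + √(73² + 4·18·71.96)] / (2·18) = (−73 + 102.519)/36 ≈ 0.820.

δ ≈ 0.820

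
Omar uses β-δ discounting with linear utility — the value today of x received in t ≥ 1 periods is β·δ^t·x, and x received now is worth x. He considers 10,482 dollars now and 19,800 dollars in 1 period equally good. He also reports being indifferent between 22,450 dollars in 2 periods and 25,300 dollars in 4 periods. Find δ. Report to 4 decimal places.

δ ≈ 0.9420

From the later pair, β·δ^2·22450 = β·δ^4·25300; dividing through, δ^2 = 22450/25300 = 0.88735, so δ = 0.94199.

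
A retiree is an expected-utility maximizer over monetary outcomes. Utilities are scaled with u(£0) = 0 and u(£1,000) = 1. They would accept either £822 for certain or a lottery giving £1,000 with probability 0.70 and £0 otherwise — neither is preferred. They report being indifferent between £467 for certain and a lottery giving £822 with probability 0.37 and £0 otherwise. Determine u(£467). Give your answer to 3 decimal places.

First, u(£822) = 0.70·u(£1,000) + 0.30·u(£0) = 0.70.
Chaining: u(£467) = 0.37·0.70 + 0.63·0.00 = 0.2590.

0.259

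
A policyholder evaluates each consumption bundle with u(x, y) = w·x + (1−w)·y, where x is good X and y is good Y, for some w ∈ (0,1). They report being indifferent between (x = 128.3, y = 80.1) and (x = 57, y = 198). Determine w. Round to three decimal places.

Indifference: w·128.3 + (1−w)·80.1 = w·57 + (1−w)·198.
Rearranging, 71.3·w − 117.9·(1−w) = 0.
So w/(1−w) = 117.9/71.3 = 1.6536, giving w = 117.9/(71.3+117.9) = 0.623.

w = 0.623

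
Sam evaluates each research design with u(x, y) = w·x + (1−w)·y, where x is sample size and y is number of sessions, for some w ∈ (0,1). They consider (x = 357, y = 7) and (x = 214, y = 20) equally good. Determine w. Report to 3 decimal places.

w = 0.083

Indifference: w·357 + (1−w)·7 = w·214 + (1−w)·20.
w·(357−214) = (1−w)·(20−7), i.e. w·143 = (1−w)·13.
The marginal rate of substitution is 13/143, so w = 13/(143+13) = 0.083.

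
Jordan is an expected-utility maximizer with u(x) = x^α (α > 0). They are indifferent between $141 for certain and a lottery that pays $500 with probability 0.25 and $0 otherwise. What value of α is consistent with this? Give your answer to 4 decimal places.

α ≈ 1.0952

EU(lottery) = 0.25·500^α + 0.75·0 = 0.25·500^α.
Equating: 141^α = 0.25·500^α, i.e. 0.2820^α = 0.25.
α = ln(0.25) / ln(141/500) = -1.3862944/-1.2658482 ≈ 1.0952.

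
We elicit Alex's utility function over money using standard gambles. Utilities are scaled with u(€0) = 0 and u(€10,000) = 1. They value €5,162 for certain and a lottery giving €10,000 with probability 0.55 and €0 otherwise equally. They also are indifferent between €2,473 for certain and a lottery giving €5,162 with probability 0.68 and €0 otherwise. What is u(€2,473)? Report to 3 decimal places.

0.374

From the first indifference, u(€5,162) = 0.55·u(€10,000) + 0.45·u(€0) = 0.55·1 + 0.45·0 = 0.55.
Then u(€2,473) = 0.68·u(€5,162) + 0.32·u(€0) = 0.68·0.55 + 0.32·0.00 = 0.3740.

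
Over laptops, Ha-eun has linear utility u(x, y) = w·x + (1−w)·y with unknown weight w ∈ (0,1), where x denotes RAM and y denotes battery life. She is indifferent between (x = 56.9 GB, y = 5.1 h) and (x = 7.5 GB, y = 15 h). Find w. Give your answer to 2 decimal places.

w = 0.17

Equating utilities: w·56.9 + (1−w)·5.1 = w·7.5 + (1−w)·15.
w·(56.9−7.5) = (1−w)·(15−5.1), i.e. w·49.4 = (1−w)·9.9.
The marginal rate of substitution is 9.9/49.4, so w = 9.9/(49.4+9.9) = 0.17.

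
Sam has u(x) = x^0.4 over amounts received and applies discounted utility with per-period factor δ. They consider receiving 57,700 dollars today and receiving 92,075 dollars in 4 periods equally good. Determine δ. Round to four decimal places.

δ ≈ 0.9543

Equating discounted utilities: u(57700) = δ^4·u(92075) ⇒ δ^4 = u(57700)/u(92075).
With u(x) = x^0.4: δ^4 = 57700^0.4/92075^0.4 = (57700/92075)^0.4 = 0.82949.
Taking the 4th root: δ = 0.82949^(1/4) ≈ 0.9543.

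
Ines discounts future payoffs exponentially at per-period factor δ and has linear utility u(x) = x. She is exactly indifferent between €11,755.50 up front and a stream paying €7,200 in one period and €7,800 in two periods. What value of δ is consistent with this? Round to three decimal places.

δ ≈ 0.850

The stream is worth 7200δ + 7800δ² today, so 7200δ + 7800δ² = 11755.50.
Rearranged: 7800δ² + 7200δ − 11755.50 = 0.
By the quadratic formula (taking the positive root), δ = (−7200 + √418611600.00) / 15600 ≈ 0.850.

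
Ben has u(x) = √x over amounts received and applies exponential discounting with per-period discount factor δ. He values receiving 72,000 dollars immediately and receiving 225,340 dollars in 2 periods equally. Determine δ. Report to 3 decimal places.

δ ≈ 0.752

Equating discounted utilities: u(72000) = δ^2·u(225340) ⇒ δ^2 = u(72000)/u(225340).
Since u(x) = √x, δ^2 = √(72000/225340) = 0.56526.
Taking the square root: δ = 0.56526^(1/2) ≈ 0.752.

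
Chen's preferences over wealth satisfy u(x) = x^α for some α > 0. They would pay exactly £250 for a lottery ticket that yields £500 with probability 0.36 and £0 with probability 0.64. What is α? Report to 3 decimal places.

α ≈ 1.474

EU(lottery) = 0.36·500^α + 0.64·0 = 0.36·500^α.
Indifference: 250^α = 0.36·500^α, so (250/500)^α = 0.36.
Take logs: α = ln 0.36 / ln(250/500) ≈ 1.47393.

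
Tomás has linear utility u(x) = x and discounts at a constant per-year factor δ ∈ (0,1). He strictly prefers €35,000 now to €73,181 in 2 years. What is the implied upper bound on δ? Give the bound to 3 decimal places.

δ < 0.692

The preference means 35000 > δ^2·73181.
So δ^2 < 35000/73181 = 0.47827; taking the square root of both positive sides preserves the inequality.
δ < (35000/73181)^(1/2) ≈ 0.692.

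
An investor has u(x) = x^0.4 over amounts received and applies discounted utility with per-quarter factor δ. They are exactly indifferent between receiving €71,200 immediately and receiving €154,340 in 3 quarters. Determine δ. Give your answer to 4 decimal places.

Equating discounted utilities: u(71200) = δ^3·u(154340) ⇒ δ^3 = u(71200)/u(154340).
Since u(x) = x^0.4, δ^3 = (71200/154340)^0.4 = 0.46132^0.4 = 0.73384.
Hence δ = (0.73384)^(1/3) = 0.901987.

δ ≈ 0.9020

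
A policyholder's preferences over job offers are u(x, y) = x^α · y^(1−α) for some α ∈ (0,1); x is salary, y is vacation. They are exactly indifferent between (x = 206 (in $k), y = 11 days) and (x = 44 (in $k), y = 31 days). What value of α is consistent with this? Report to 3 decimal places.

α ≈ 0.402

Set the two utilities equal: 206^α·11^(1−α) = 44^α·31^(1−α).
(206/44)^α = (31/11)^(1−α); take logs: α·ln(206/44) = (1−α)·ln(31/11), i.e. α·1.543687 = (1−α)·1.036092.
So α/(1−α) = (1.036092)/(1.543687) = 0.671180, and α = 0.671180/1.671180 ≈ 0.402.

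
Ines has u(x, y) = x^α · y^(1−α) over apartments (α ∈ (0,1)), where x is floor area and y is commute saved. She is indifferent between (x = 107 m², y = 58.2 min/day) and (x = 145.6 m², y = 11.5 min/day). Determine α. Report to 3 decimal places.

α ≈ 0.840

The Cobb–Douglas utilities coincide, so 107^α·58.2^(1−α) = 145.6^α·11.5^(1−α).
(107/145.6)^α = (11.5/58.2)^(1−α); take logs: α·ln(107/145.6) = (1−α)·ln(11.5/58.2), i.e. α·-0.308034 = (1−α)·-1.621538.
Thus α·(-1.929572) = -1.621538, so α = -1.621538/-1.929572 ≈ 0.840.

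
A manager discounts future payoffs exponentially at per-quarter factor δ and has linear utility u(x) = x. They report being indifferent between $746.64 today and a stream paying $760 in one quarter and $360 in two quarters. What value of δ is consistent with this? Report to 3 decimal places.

The stream is worth 760δ + 360δ² today, so 760δ + 360δ² = 746.64.
Rearranged: 360δ² + 760δ − 746.64 = 0.
By the quadratic formula (taking the positive root), δ = (−760 + √1652761.60) / 720 ≈ 0.730.

δ ≈ 0.730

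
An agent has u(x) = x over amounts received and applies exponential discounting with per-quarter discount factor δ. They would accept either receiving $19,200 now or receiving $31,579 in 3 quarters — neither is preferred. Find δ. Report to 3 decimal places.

Equating discounted utilities: u(19200) = δ^3·u(31579) ⇒ δ^3 = u(19200)/u(31579).
With u(x) = x: δ^3 = 19200/31579 = 0.60800.
So δ = 0.60800^(1/3) ≈ 0.847.

δ ≈ 0.847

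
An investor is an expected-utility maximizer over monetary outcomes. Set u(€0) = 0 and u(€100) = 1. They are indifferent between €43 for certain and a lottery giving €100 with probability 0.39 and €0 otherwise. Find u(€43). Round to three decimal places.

u(€43) equals the lottery's expected utility: 0.39·1 + 0.61·0 = 0.39.

0.390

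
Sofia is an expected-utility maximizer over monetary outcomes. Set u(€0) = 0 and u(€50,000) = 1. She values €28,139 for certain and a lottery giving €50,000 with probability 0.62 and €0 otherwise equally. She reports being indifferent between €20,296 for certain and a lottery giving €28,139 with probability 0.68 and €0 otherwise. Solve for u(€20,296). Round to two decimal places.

0.42

First, u(€28,139) = 0.62·u(€50,000) + 0.38·u(€0) = 0.62.
Then u(€20,296) = 0.68·u(€28,139) + 0.32·u(€0) = 0.68·0.62 + 0.32·0.00 = 0.4216.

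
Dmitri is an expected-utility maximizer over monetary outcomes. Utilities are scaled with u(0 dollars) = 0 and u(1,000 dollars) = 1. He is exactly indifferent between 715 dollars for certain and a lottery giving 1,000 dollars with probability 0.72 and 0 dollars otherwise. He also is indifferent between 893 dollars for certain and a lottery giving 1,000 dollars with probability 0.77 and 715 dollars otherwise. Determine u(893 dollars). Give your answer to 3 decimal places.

0.936

From the first indifference, u(715 dollars) = 0.72·u(1,000 dollars) + 0.28·u(0 dollars) = 0.72·1 + 0.28·0 = 0.72.
The second indifference gives u(893 dollars) = 0.77·u(1,000 dollars) + 0.23·u(715 dollars) = 0.77·1.00 + 0.23·0.72 = 0.9356.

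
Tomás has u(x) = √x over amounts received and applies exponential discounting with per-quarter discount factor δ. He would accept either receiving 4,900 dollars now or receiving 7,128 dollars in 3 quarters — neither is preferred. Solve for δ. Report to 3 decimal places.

δ ≈ 0.939

The payoff in 3 quarters is discounted by δ^3, so u(4900) = δ^3·u(7128) and δ^3 = u(4900)/u(7128).
With u(x) = √x: δ^3 = √4900/√7128 = √(4900/7128) = 0.82911.
So δ = 0.82911^(1/3) ≈ 0.939.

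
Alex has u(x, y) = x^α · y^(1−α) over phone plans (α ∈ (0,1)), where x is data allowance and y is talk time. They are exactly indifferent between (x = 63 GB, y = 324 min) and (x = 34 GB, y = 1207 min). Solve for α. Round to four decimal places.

Indifference: 63^α · 324^(1−α) = 34^α · 1207^(1−α).
(63/34)^α = (1207/324)^(1−α); take logs: α·ln(63/34) = (1−α)·ln(1207/324), i.e. α·0.6167742 = (1−α)·1.3151497.
So α/(1−α) = (1.3151497)/(0.6167742) = 2.1323034, and α = 2.1323034/3.1323034 ≈ 0.6807.

α ≈ 0.6807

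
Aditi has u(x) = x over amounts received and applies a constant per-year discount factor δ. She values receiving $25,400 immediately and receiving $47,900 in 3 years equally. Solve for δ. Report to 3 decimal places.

δ ≈ 0.809

Indifference means u(25400) = δ^3 · u(47900), so δ^3 = u(25400)/u(47900).
With u(x) = x: δ^3 = 25400/47900 = 0.53027.
Taking the cube root: δ = 0.53027^(1/3) ≈ 0.809.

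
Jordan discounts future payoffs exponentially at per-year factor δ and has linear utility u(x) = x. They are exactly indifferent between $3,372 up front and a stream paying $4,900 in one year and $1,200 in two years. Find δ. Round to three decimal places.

δ ≈ 0.600

Equating present values: 3372 = 4900δ + 1200δ².
So 1200δ² + 4900δ − 3372 = 0.
By the quadratic formula (taking the positive root), δ = (−4900 + √40195600.00) / 2400 ≈ 0.600.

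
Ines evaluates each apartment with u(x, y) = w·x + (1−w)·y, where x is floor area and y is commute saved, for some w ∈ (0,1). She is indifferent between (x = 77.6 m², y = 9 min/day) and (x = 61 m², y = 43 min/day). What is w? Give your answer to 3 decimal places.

w = 0.672

Equating utilities: w·77.6 + (1−w)·9 = w·61 + (1−w)·43.
Rearranging, 16.6·w − 34·(1−w) = 0.
Hence w = 34/(16.6+34) = 34/50.6 = 0.672.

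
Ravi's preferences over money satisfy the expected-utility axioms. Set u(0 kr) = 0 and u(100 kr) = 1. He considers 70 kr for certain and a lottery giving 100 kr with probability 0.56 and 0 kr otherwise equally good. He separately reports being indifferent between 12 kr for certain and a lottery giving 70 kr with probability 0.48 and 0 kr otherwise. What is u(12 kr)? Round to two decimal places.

0.27

The first gamble pins u(70 kr): it must equal 0.56·1 + 0.44·0 = 0.56.
Chaining: u(12 kr) = 0.48·0.56 + 0.52·0.00 = 0.2688.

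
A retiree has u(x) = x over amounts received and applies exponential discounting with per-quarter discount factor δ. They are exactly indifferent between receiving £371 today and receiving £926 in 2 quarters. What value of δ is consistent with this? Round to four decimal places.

Indifference means u(371) = δ^2 · u(926), so δ^2 = u(371)/u(926).
With u(x) = x: δ^2 = 371/926 = 0.40065.
So δ = 0.40065^(1/2) ≈ 0.6330.

δ ≈ 0.6330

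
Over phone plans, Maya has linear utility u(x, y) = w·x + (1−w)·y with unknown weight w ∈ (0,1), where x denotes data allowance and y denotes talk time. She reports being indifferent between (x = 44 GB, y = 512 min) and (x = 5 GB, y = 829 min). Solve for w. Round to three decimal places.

w = 0.890

Indifference: w·44 + (1−w)·512 = w·5 + (1−w)·829.
Collecting terms: w·39 = (1−w)·317.
The marginal rate of substitution is 317/39, so w = 317/(39+317) = 0.890.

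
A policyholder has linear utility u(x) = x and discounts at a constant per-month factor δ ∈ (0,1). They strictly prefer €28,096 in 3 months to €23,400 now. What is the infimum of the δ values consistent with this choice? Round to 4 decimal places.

Under u(x) = x this choice says 23400 < δ^3·28096.
So δ^3 > 23400/28096 = 0.83286; taking the cube root of both positive sides preserves the inequality.
δ > (23400/28096)^(1/3) ≈ 0.9409.

δ > 0.9409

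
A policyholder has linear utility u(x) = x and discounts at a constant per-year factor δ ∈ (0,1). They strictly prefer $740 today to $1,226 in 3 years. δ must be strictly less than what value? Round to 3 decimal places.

δ < 0.845

Under u(x) = x this choice says 740 > δ^3·1226.
So δ^3 < 740/1226 = 0.60359; taking the cube root of both positive sides preserves the inequality.
δ < 0.60359^(1/3) = 0.845.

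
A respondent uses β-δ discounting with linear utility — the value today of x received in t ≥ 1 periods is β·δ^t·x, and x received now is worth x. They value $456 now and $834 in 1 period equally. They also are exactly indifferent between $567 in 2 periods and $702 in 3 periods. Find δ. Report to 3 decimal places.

Both payoffs in the second observation are in the future, so β drops out: δ^2·567 = δ^3·702 ⇒ δ = 567/702 = 0.80769.

δ ≈ 0.808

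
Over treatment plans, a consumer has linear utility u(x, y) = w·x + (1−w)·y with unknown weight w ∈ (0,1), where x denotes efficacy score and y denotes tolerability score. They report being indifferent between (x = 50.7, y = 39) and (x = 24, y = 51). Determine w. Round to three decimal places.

w = 0.310

u(50.7,39) = u(24,51) means w·50.7 + (1−w)·39 = w·24 + (1−w)·51.
Collecting terms: w·26.7 = (1−w)·12.
So w/(1−w) = 12/26.7 = 0.4494, giving w = 12/(26.7+12) = 0.310.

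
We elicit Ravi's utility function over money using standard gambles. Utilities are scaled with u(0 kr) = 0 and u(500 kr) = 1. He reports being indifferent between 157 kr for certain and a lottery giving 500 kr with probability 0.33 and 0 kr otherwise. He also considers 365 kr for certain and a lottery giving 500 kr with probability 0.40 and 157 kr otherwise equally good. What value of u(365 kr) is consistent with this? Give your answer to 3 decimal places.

0.598

The first gamble pins u(157 kr): it must equal 0.33·1 + 0.67·0 = 0.33.
Then u(365 kr) = 0.40·u(500 kr) + 0.60·u(157 kr) = 0.40·1.00 + 0.60·0.33 = 0.5980.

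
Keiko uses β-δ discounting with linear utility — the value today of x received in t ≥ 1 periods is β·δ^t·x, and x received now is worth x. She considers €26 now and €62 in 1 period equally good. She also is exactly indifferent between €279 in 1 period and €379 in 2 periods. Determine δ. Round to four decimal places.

δ ≈ 0.7361

The second indifference involves only future payoffs, so β cancels: β·δ^1·279 = β·δ^2·379, giving δ = 279/379 = 0.73615.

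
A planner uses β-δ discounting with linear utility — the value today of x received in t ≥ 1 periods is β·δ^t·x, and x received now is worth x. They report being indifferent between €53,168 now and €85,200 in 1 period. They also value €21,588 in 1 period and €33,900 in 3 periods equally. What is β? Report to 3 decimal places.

β ≈ 0.782

Both payoffs in the second observation are in the future, so β drops out: δ^1·21588 = δ^3·33900 ⇒ δ^2 = 21588/33900 = 0.63681, so δ = 0.79801.
The first indifference: 53168 = β·δ·85200, so β = 53168/(δ·85200) = 53168/(0.79801·85200) ≈ 0.782.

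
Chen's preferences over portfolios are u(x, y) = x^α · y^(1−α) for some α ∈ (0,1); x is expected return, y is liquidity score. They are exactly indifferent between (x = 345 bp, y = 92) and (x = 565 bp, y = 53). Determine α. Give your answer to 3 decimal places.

The Cobb–Douglas utilities coincide, so 345^α·92^(1−α) = 565^α·53^(1−α).
(345/565)^α = (53/92)^(1−α); take logs: α·ln(345/565) = (1−α)·ln(53/92), i.e. α·-0.493281 = (1−α)·-0.551497.
Thus α·(-1.044778) = -0.551497, so α = -0.551497/-1.044778 ≈ 0.528.

α ≈ 0.528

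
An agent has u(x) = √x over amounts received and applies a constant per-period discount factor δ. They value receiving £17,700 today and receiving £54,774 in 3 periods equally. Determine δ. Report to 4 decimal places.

Indifference means u(17700) = δ^3 · u(54774), so δ^3 = u(17700)/u(54774).
With u(x) = √x: δ^3 = √17700/√54774 = √(17700/54774) = 0.56846.
So δ = 0.56846^(1/3) ≈ 0.8284.

δ ≈ 0.8284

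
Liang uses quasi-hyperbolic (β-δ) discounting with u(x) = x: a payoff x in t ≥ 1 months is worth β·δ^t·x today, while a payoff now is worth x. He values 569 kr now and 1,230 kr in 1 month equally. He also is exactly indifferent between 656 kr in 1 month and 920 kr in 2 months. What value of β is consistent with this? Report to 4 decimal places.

β ≈ 0.6488

From the later pair, β·δ^1·656 = β·δ^2·920; dividing through, δ = 656/920 = 0.71304.
The first indifference: 569 = β·δ·1230, so β = 569/(δ·1230) = 569/(0.71304·1230) ≈ 0.6488.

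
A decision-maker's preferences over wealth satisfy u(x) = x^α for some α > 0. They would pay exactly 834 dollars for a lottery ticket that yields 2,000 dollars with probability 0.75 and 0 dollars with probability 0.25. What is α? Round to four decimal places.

Since u(0) = 0, the lottery's EU is 0.75·2000^α.
Equating: 834^α = 0.75·2000^α, i.e. 0.4170^α = 0.75.
Take logs: α = ln 0.75 / ln(834/2000) ≈ 0.328904.

α ≈ 0.3289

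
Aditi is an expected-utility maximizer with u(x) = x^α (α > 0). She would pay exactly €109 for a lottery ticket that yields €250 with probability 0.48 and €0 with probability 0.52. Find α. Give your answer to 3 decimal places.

EU(lottery) = 0.48·250^α + 0.52·0 = 0.48·250^α.
Equating: 109^α = 0.48·250^α, i.e. 0.4360^α = 0.48.
Take logs: α = ln 0.48 / ln(109/250) ≈ 0.88418.

α ≈ 0.884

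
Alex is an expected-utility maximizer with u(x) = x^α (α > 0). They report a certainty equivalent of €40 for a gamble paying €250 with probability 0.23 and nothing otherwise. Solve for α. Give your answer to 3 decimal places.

α ≈ 0.802

EU(lottery) = 0.23·250^α + 0.77·0 = 0.23·250^α.
Indifference: 40^α = 0.23·250^α, so (40/250)^α = 0.23.
α = ln(0.23) / ln(40/250) = -1.469676/-1.832581 ≈ 0.802.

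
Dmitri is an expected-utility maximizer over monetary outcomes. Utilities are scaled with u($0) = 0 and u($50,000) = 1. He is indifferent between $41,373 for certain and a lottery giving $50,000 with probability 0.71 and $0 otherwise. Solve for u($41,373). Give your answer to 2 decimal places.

0.71

The indifference gives u($41,373) = 0.71·u($50,000) + 0.29·u($0) = 0.71·1 + 0.29·0 = 0.71.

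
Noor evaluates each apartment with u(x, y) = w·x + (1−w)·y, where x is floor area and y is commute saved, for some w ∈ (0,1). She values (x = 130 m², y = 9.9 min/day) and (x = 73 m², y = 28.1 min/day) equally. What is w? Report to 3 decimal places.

Equating utilities: w·130 + (1−w)·9.9 = w·73 + (1−w)·28.1.
Collecting terms: w·57 = (1−w)·18.2.
Hence w = 18.2/(57+18.2) = 18.2/75.2 = 0.242.

w = 0.242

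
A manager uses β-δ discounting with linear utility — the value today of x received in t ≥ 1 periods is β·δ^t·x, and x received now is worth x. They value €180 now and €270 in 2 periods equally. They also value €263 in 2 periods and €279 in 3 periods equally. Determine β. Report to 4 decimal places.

β ≈ 0.7502

Both payoffs in the second observation are in the future, so β drops out: δ^2·263 = δ^3·279 ⇒ δ = 263/279 = 0.94265.
Substituting δ into 180 = β·δ^2·270: β = 180/(239.920) ≈ 0.7502.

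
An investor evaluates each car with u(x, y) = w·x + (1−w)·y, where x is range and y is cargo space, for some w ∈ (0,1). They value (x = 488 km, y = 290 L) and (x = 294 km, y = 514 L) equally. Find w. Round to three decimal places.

u(488,290) = u(294,514) means w·488 + (1−w)·290 = w·294 + (1−w)·514.
w·(488−294) = (1−w)·(514−290), i.e. w·194 = (1−w)·224.
The marginal rate of substitution is 224/194, so w = 224/(194+224) = 0.536.

w = 0.536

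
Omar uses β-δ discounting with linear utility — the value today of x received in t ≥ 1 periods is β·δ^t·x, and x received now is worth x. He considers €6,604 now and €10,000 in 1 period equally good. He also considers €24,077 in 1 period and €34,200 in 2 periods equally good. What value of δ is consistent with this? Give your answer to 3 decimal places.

δ ≈ 0.704

From the later pair, β·δ^1·24077 = β·δ^2·34200; dividing through, δ = 24077/34200 = 0.70401.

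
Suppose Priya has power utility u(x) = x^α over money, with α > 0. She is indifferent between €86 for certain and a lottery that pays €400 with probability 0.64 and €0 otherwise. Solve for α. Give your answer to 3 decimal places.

The lottery's expected utility is 0.64·u(400) + 0.36·u(0) = 0.64·400^α (since u(0) = 0 for α > 0).
Equating: 86^α = 0.64·400^α, i.e. 0.2150^α = 0.64.
Taking logs: α·ln(86/400) = ln(0.64), so α = -0.446287 / -1.537117 ≈ 0.290.

α ≈ 0.290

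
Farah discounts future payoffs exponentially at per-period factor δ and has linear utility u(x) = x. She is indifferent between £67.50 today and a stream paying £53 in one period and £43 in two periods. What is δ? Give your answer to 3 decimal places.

δ ≈ 0.780

The stream is worth 53δ + 43δ² today, so 53δ + 43δ² = 67.50.
So 43δ² + 53δ − 67.50 = 0.
δ = (−53 + √(53² + 4·43·67.50)) / (2·43) = (−53 + √14419.00) / 86 ≈ 0.780.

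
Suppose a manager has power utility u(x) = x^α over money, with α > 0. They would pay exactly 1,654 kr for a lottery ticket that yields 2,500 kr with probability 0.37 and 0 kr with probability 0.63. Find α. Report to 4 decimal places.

α ≈ 2.4068

EU(lottery) = 0.37·2500^α + 0.63·0 = 0.37·2500^α.
Setting u(1654) equal to that: 1654^α = 0.37·2500^α ⇒ (1654/2500)^α = 0.37.
Take logs: α = ln 0.37 / ln(1654/2500) ≈ 2.406842.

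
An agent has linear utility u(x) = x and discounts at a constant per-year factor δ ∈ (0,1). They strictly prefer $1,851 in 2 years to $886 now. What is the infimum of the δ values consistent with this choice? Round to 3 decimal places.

δ > 0.692

Comparing present values: 886 < δ^2·1851.
So δ^2 > 886/1851 = 0.47866; taking the square root of both positive sides preserves the inequality.
δ > 0.47866^(1/2) = 0.692.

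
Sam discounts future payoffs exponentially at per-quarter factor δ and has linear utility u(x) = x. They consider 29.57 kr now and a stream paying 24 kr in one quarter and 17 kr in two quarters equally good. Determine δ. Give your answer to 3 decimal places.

δ ≈ 0.790

The stream is worth 24δ + 17δ² today, so 24δ + 17δ² = 29.57.
Rearranged: 17δ² + 24δ − 29.57 = 0.
δ = (−24 + √(24² + 4·17·29.57)) / (2·17) = (−24 + √2586.76) / 34 ≈ 0.790.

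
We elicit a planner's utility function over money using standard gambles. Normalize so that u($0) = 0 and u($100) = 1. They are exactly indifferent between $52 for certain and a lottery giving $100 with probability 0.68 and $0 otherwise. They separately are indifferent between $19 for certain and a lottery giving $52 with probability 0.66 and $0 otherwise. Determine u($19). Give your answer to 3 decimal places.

0.449

From the first indifference, u($52) = 0.68·u($100) + 0.32·u($0) = 0.68·1 + 0.32·0 = 0.68.
Then u($19) = 0.66·u($52) + 0.34·u($0) = 0.66·0.68 + 0.34·0.00 = 0.4488.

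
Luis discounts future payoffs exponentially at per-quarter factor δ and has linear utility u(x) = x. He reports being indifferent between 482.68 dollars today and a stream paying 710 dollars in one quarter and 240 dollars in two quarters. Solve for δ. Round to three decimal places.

δ ≈ 0.570

The stream is worth 710δ + 240δ² today, so 710δ + 240δ² = 482.68.
That is, 240δ² + 710δ − 482.68 = 0, a quadratic in δ.
The positive root is δ = [−710 + √(710² + 4·240·482.68)] / (2·240) = (−710 + 983.602)/480 ≈ 0.570.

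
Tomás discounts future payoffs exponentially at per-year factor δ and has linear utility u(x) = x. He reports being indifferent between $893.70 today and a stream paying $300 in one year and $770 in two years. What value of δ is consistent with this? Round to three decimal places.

Present value of the stream is 300·δ + 770·δ². Indifference gives 300δ + 770δ² = 893.70.
That is, 770δ² + 300δ − 893.70 = 0, a quadratic in δ.
By the quadratic formula (taking the positive root), δ = (−300 + √2842596.00) / 1540 ≈ 0.900.

δ ≈ 0.900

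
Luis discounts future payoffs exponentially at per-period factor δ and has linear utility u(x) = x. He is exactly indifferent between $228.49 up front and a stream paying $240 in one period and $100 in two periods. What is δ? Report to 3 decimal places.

δ ≈ 0.730

The stream is worth 240δ + 100δ² today, so 240δ + 100δ² = 228.49.
Rearranged: 100δ² + 240δ − 228.49 = 0.
δ = (−240 + √(240² + 4·100·228.49)) / (2·100) = (−240 + √148996.00) / 200 ≈ 0.730.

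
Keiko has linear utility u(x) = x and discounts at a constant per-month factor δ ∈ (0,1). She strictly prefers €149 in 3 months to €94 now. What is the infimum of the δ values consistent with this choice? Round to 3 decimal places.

δ > 0.858

Under u(x) = x this choice says 94 < δ^3·149.
Hence δ^3 > 94/149 = 0.63087, and x ↦ x^(1/3) is increasing on (0,∞).
δ > (94/149)^(1/3) ≈ 0.858.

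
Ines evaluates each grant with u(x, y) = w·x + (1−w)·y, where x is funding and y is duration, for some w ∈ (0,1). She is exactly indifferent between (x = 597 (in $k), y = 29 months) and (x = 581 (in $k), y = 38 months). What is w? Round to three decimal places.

w = 0.360

u(597,29) = u(581,38) means w·597 + (1−w)·29 = w·581 + (1−w)·38.
w·(597−581) = (1−w)·(38−29), i.e. w·16 = (1−w)·9.
Hence w = 9/(16+9) = 9/25 = 0.360.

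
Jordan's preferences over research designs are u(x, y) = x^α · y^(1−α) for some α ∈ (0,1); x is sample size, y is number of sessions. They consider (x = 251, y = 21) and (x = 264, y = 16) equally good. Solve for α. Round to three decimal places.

Indifference: 251^α · 21^(1−α) = 264^α · 16^(1−α).
Taking logs: α·ln 251 + (1−α)·ln 21 = α·ln 264 + (1−α)·ln 16, i.e. α·-0.050496 = (1−α)·-0.271934.
With A = -0.050496 and B = -0.271934: α·A = (1−α)·B, so α = B/(A+B) = -0.271934/-0.322430 ≈ 0.843.

α ≈ 0.843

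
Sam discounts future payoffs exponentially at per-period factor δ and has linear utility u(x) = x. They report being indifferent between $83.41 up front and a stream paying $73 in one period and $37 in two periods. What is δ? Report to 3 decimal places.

The stream is worth 73δ + 37δ² today, so 73δ + 37δ² = 83.41.
That is, 37δ² + 73δ − 83.41 = 0, a quadratic in δ.
By the quadratic formula (taking the positive root), δ = (−73 + √17673.68) / 74 ≈ 0.810.

δ ≈ 0.810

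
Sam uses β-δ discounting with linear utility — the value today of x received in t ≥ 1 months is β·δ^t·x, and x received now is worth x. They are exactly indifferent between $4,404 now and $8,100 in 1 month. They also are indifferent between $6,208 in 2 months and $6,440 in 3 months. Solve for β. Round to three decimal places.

From the later pair, β·δ^2·6208 = β·δ^3·6440; dividing through, δ = 6208/6440 = 0.96398.
Now use the now-vs-future pair: 4404 = β·δ·8100 gives β = 4404/(0.96398·8100) ≈ 0.564.

β ≈ 0.564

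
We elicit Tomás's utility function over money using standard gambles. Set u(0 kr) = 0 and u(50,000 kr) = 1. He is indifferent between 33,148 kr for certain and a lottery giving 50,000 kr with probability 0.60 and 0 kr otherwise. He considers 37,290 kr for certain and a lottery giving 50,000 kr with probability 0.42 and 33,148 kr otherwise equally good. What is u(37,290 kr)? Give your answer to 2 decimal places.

0.77

First, u(33,148 kr) = 0.60·u(50,000 kr) + 0.40·u(0 kr) = 0.60.
The second indifference gives u(37,290 kr) = 0.42·u(50,000 kr) + 0.58·u(33,148 kr) = 0.42·1.00 + 0.58·0.60 = 0.7680.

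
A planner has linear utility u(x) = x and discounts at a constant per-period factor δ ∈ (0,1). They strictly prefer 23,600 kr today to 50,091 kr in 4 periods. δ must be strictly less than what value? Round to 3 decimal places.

δ < 0.828

Comparing present values: 23600 > δ^4·50091.
So δ^4 < 23600/50091 = 0.47114; taking the 4th root of both positive sides preserves the inequality.
δ < 0.47114^(1/4) = 0.828.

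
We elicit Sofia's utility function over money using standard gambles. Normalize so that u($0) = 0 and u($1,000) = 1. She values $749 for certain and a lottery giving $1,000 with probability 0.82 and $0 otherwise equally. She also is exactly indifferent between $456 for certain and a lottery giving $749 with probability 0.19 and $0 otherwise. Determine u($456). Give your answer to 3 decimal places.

0.156

First, u($749) = 0.82·u($1,000) + 0.18·u($0) = 0.82.
Chaining: u($456) = 0.19·0.82 + 0.81·0.00 = 0.1558.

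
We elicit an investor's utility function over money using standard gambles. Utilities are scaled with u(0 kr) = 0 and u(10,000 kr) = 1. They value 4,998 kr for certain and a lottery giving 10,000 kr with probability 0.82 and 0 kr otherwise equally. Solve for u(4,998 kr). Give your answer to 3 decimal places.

u(4,998 kr) equals the lottery's expected utility: 0.82·1 + 0.18·0 = 0.82.

0.820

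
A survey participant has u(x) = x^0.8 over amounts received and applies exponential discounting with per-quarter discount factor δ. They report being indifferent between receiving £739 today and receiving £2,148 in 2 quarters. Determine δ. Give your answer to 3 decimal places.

δ ≈ 0.653

Equating discounted utilities: u(739) = δ^2·u(2148) ⇒ δ^2 = u(739)/u(2148).
Since u(x) = x^0.8, δ^2 = (739/2148)^0.8 = 0.34404^0.8 = 0.42588.
Hence δ = (0.42588)^(1/2) = 0.65260.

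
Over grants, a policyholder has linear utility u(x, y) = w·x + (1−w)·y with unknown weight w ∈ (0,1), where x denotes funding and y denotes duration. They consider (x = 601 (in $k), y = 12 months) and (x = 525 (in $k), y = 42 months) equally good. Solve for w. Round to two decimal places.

u(601,12) = u(525,42) means w·601 + (1−w)·12 = w·525 + (1−w)·42.
Rearranging, 76·w − 30·(1−w) = 0.
Hence w = 30/(76+30) = 30/106 = 0.28.

w = 0.28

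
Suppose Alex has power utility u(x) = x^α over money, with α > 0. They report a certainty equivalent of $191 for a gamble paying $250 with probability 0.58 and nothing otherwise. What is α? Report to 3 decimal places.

α ≈ 2.024

The lottery's expected utility is 0.58·u(250) + 0.42·u(0) = 0.58·250^α (since u(0) = 0 for α > 0).
Setting u(191) equal to that: 191^α = 0.58·250^α ⇒ (191/250)^α = 0.58.
α = ln(0.58) / ln(191/250) = -0.544727/-0.269187 ≈ 2.024.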